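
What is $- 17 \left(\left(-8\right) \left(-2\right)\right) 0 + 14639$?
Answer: $14639$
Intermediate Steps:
$- 17 \left(\left(-8\right) \left(-2\right)\right) 0 + 14639 = \left(-17\right) 16 \cdot 0 + 14639 = \left(-272\right) 0 + 14639 = 0 + 14639 = 14639$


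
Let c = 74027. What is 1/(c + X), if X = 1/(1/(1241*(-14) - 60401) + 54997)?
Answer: 4277391674/316642473528973 ≈ 1.3509e-5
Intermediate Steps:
X = 77775/4277391674 (X = 1/(1/(-17374 - 60401) + 54997) = 1/(1/(-77775) + 54997) = 1/(-1/77775 + 54997) = 1/(4277391674/77775) = 77775/4277391674 ≈ 1.8183e-5)
1/(c + X) = 1/(74027 + 77775/4277391674) = 1/(316642473528973/4277391674) = 4277391674/316642473528973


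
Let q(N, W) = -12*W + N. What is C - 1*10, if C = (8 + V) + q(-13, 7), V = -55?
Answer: -154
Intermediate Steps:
q(N, W) = N - 12*W
C = -144 (C = (8 - 55) + (-13 - 12*7) = -47 + (-13 - 84) = -47 - 97 = -144)
C - 1*10 = -144 - 1*10 = -144 - 10 = -154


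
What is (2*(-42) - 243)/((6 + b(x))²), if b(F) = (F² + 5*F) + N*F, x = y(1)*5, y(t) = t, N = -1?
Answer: -109/867 ≈ -0.12572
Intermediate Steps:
x = 5 (x = 1*5 = 5)
b(F) = F² + 4*F (b(F) = (F² + 5*F) - F = F² + 4*F)
(2*(-42) - 243)/((6 + b(x))²) = (2*(-42) - 243)/((6 + 5*(4 + 5))²) = (-84 - 243)/((6 + 5*9)²) = -327/(6 + 45)² = -327/(51²) = -327/2601 = -327*1/2601 = -109/867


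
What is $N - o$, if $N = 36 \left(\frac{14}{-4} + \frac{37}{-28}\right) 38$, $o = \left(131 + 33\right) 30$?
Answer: $- \frac{80610}{7} \approx -11516.0$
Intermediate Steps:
$o = 4920$ ($o = 164 \cdot 30 = 4920$)
$N = - \frac{46170}{7}$ ($N = 36 \left(14 \left(- \frac{1}{4}\right) + 37 \left(- \frac{1}{28}\right)\right) 38 = 36 \left(- \frac{7}{2} - \frac{37}{28}\right) 38 = 36 \left(- \frac{135}{28}\right) 38 = \left(- \frac{1215}{7}\right) 38 = - \frac{46170}{7} \approx -6595.7$)
$N - o = - \frac{46170}{7} - 4920 = - \frac{80610}{7}$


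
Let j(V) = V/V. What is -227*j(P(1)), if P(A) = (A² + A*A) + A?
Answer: -227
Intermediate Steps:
P(A) = A + 2*A² (P(A) = (A² + A²) + A = 2*A² + A = A + 2*A²)
j(V) = 1
-227*j(P(1)) = -227*1 = -227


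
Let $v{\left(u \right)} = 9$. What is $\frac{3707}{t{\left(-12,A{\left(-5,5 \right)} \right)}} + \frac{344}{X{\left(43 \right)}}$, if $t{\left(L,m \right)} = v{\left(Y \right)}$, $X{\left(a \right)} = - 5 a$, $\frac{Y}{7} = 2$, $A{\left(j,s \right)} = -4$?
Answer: $\frac{18463}{45} \approx 410.29$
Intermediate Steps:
$Y = 14$ ($Y = 7 \cdot 2 = 14$)
$t{\left(L,m \right)} = 9$
$\frac{3707}{t{\left(-12,A{\left(-5,5 \right)} \right)}} + \frac{344}{X{\left(43 \right)}} = \frac{3707}{9} + \frac{344}{\left(-5\right) 43} = 3707 \cdot \frac{1}{9} + \frac{344}{-215} = \frac{3707}{9} + 344 \left(- \frac{1}{215}\right) = \frac{3707}{9} - \frac{8}{5} = \frac{18463}{45}$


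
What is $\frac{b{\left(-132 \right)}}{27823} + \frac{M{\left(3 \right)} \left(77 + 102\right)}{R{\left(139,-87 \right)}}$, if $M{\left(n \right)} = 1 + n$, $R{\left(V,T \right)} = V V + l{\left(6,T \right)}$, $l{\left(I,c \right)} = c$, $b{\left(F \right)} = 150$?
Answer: $\frac{11403184}{267573791} \approx 0.042617$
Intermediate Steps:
$R{\left(V,T \right)} = T + V^{2}$ ($R{\left(V,T \right)} = V V + T = V^{2} + T = T + V^{2}$)
$\frac{b{\left(-132 \right)}}{27823} + \frac{M{\left(3 \right)} \left(77 + 102\right)}{R{\left(139,-87 \right)}} = \frac{150}{27823} + \frac{\left(1 + 3\right) \left(77 + 102\right)}{-87 + 139^{2}} = 150 \cdot \frac{1}{27823} + \frac{4 \cdot 179}{-87 + 19321} = \frac{150}{27823} + \frac{716}{19234} = \frac{150}{27823} + 716 \cdot \frac{1}{19234} = \frac{150}{27823} + \frac{358}{9617} = \frac{11403184}{267573791}$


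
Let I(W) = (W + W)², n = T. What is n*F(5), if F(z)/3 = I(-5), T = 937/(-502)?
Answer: -140550/251 ≈ -559.96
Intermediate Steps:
T = -937/502 (T = 937*(-1/502) = -937/502 ≈ -1.8665)
n = -937/502 ≈ -1.8665
I(W) = 4*W² (I(W) = (2*W)² = 4*W²)
F(z) = 300 (F(z) = 3*(4*(-5)²) = 3*(4*25) = 3*100 = 300)
n*F(5) = -937/502*300 = -140550/251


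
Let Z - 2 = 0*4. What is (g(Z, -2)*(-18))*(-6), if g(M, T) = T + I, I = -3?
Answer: -540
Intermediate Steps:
Z = 2 (Z = 2 + 0*4 = 2 + 0 = 2)
g(M, T) = -3 + T (g(M, T) = T - 3 = -3 + T)
(g(Z, -2)*(-18))*(-6) = ((-3 - 2)*(-18))*(-6) = -5*(-18)*(-6) = 90*(-6) = -540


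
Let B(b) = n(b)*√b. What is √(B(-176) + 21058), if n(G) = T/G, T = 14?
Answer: √(10192072 - 154*I*√11)/22 ≈ 145.11 - 0.0036361*I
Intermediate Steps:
n(G) = 14/G
B(b) = 14/√b (B(b) = (14/b)*√b = 14/√b)
√(B(-176) + 21058) = √(14/√(-176) + 21058) = √(14*(-I*√11/44) + 21058) = √(-7*I*√11/22 + 21058) = √(21058 - 7*I*√11/22)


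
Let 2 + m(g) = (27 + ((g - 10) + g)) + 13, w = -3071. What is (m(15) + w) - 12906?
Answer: -15919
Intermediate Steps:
m(g) = 28 + 2*g (m(g) = -2 + ((27 + ((g - 10) + g)) + 13) = -2 + ((27 + ((-10 + g) + g)) + 13) = -2 + ((27 + (-10 + 2*g)) + 13) = -2 + ((17 + 2*g) + 13) = -2 + (30 + 2*g) = 28 + 2*g)
(m(15) + w) - 12906 = ((28 + 2*15) - 3071) - 12906 = ((28 + 30) - 3071) - 12906 = (58 - 3071) - 12906 = -3013 - 12906 = -15919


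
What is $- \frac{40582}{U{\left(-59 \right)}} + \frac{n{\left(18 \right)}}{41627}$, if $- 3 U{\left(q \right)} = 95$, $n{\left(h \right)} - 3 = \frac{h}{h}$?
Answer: $\frac{5067921122}{3954565} \approx 1281.5$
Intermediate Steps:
$n{\left(h \right)} = 4$ ($n{\left(h \right)} = 3 + \frac{h}{h} = 3 + 1 = 4$)
$U{\left(q \right)} = - \frac{95}{3}$ ($U{\left(q \right)} = \left(- \frac{1}{3}\right) 95 = - \frac{95}{3}$)
$- \frac{40582}{U{\left(-59 \right)}} + \frac{n{\left(18 \right)}}{41627} = - \frac{40582}{- \frac{95}{3}} + \frac{4}{41627} = \left(-40582\right) \left(- \frac{3}{95}\right) + 4 \cdot \frac{1}{41627} = \frac{121746}{95} + \frac{4}{41627} = \frac{5067921122}{3954565}$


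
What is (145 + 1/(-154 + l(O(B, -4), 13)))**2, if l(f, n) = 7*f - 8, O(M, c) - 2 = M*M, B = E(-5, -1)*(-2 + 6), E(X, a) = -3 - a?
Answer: 1892337001/90000 ≈ 21026.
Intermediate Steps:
B = -8 (B = (-3 - 1*(-1))*(-2 + 6) = (-3 + 1)*4 = -2*4 = -8)
O(M, c) = 2 + M**2 (O(M, c) = 2 + M*M = 2 + M**2)
l(f, n) = -8 + 7*f
(145 + 1/(-154 + l(O(B, -4), 13)))**2 = (145 + 1/(-154 + (-8 + 7*(2 + (-8)**2))))**2 = (145 + 1/(-154 + (-8 + 7*(2 + 64))))**2 = (145 + 1/(-154 + (-8 + 7*66)))**2 = (145 + 1/(-154 + (-8 + 462)))**2 = (145 + 1/(-154 + 454))**2 = (145 + 1/300)**2 = (43501/300)**2 = 1892337001/90000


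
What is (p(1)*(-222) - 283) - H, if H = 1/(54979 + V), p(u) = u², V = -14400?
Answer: -20492396/40579 ≈ -505.00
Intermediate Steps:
H = 1/40579 (H = 1/(54979 - 14400) = 1/40579 ≈ 2.4643e-5)
(p(1)*(-222) - 283) - H = (1²*(-222) - 283) - 1*1/40579 = (1*(-222) - 283) - 1/40579 = (-222 - 283) - 1/40579 = -505 - 1/40579 = -20492396/40579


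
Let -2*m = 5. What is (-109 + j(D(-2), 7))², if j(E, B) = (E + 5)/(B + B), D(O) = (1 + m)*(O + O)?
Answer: 2295225/196 ≈ 11710.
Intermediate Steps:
m = -5/2 (m = -½*5 = -5/2 ≈ -2.5000)
D(O) = -3*O (D(O) = (1 - 5/2)*(O + O) = -3*O)
j(E, B) = (5 + E)/(2*B) (j(E, B) = (5 + E)/((2*B)) = (5 + E)*(1/(2*B)) = (5 + E)/(2*B))
(-109 + j(D(-2), 7))² = (-109 + (½)*(5 - 3*(-2))/7)² = (-109 + (½)*(⅐)*(5 + 6))² = (-109 + (½)*(⅐)*11)² = (-109 + 11/14)² = (-1515/14)² = 2295225/196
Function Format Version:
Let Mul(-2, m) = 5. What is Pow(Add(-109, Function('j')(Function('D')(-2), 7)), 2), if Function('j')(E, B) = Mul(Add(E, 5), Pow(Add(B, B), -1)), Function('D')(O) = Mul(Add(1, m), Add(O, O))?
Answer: Rational(2295225, 196) ≈ 11710.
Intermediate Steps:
m = Rational(-5, 2) (m = Mul(Rational(-1, 2), 5) = Rational(-5, 2) ≈ -2.5000)
Function('D')(O) = Mul(-3, O) (Function('D')(O) = Mul(Add(1, Rational(-5, 2)), Add(O, O)) = Mul(Rational(-3, 2), Mul(2, O)) = Mul(-3, O))
Function('j')(E, B) = Mul(Rational(1, 2), Pow(B, -1), Add(5, E)) (Function('j')(E, B) = Mul(Add(5, E), Pow(Mul(2, B), -1)) = Mul(Add(5, E), Mul(Rational(1, 2), Pow(B, -1))) = Mul(Rational(1, 2), Pow(B, -1), Add(5, E)))
Pow(Add(-109, Function('j')(Function('D')(-2), 7)), 2) = Pow(Add(-109, Mul(Rational(1, 2), Pow(7, -1), Add(5, Mul(-3, -2)))), 2) = Pow(Add(-109, Mul(Rational(1, 2), Rational(1, 7), Add(5, 6))), 2) = Pow(Add(-109, Mul(Rational(1, 2), Rational(1, 7), 11)), 2) = Pow(Add(-109, Rational(11, 14)), 2) = Pow(Rational(-1515, 14), 2) = Rational(2295225, 196)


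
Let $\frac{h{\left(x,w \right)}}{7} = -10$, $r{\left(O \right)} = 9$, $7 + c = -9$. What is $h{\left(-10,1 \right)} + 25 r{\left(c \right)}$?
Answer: $155$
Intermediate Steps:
$c = -16$ ($c = -7 - 9 = -16$)
$h{\left(x,w \right)} = -70$ ($h{\left(x,w \right)} = 7 \left(-10\right) = -70$)
$h{\left(-10,1 \right)} + 25 r{\left(c \right)} = -70 + 25 \cdot 9 = -70 + 225 = 155$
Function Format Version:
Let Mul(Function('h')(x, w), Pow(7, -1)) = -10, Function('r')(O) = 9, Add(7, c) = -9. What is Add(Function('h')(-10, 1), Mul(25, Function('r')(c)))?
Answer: 155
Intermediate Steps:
c = -16 (c = Add(-7, -9) = -16)
Function('h')(x, w) = -70 (Function('h')(x, w) = Mul(7, -10) = -70)
Add(Function('h')(-10, 1), Mul(25, Function('r')(c))) = Add(-70, Mul(25, 9)) = Add(-70, 225) = 155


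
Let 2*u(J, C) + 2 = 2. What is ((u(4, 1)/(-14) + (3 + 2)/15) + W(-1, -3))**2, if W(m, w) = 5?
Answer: 256/9 ≈ 28.444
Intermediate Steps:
u(J, C) = 0 (u(J, C) = -1 + (1/2)*2 = -1 + 1 = 0)
((u(4, 1)/(-14) + (3 + 2)/15) + W(-1, -3))**2 = ((0/(-14) + (3 + 2)/15) + 5)**2 = ((0*(-1/14) + 5*(1/15)) + 5)**2 = ((0 + 1/3) + 5)**2 = (1/3 + 5)**2 = (16/3)**2 = 256/9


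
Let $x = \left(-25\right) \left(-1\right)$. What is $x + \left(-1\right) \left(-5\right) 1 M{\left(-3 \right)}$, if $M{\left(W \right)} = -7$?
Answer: $-10$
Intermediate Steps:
$x = 25$
$x + \left(-1\right) \left(-5\right) 1 M{\left(-3 \right)} = 25 + \left(-1\right) \left(-5\right) 1 \left(-7\right) = 25 + 5 \cdot 1 \left(-7\right) = 25 + 5 \left(-7\right) = 25 - 35 = -10$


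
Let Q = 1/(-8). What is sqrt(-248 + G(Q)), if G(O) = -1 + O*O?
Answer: I*sqrt(15935)/8 ≈ 15.779*I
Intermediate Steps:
Q = -1/8 ≈ -0.12500
G(O) = -1 + O**2
sqrt(-248 + G(Q)) = sqrt(-248 + (-1 + (-1/8)**2)) = sqrt(-248 + (-1 + 1/64)) = sqrt(-248 - 63/64) = sqrt(-15935/64) = I*sqrt(15935)/8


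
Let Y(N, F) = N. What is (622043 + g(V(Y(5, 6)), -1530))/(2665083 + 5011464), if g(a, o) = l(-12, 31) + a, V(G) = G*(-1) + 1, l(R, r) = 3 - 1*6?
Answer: 622036/7676547 ≈ 0.081031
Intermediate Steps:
l(R, r) = -3 (l(R, r) = 3 - 6 = -3)
V(G) = 1 - G (V(G) = -G + 1 = 1 - G)
g(a, o) = -3 + a
(622043 + g(V(Y(5, 6)), -1530))/(2665083 + 5011464) = (622043 + (-3 + (1 - 1*5)))/(2665083 + 5011464) = (622043 + (-3 + (1 - 5)))/7676547 = (622043 + (-3 - 4))*(1/7676547) = (622043 - 7)*(1/7676547) = 622036*(1/7676547) = 622036/7676547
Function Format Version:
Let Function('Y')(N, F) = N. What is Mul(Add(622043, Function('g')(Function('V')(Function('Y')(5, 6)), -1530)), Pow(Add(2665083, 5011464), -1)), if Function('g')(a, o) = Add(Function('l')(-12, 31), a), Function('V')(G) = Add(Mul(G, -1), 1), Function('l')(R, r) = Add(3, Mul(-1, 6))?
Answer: Rational(622036, 7676547) ≈ 0.081031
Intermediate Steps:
Function('l')(R, r) = -3 (Function('l')(R, r) = Add(3, -6) = -3)
Function('V')(G) = Add(1, Mul(-1, G)) (Function('V')(G) = Add(Mul(-1, G), 1) = Add(1, Mul(-1, G)))
Function('g')(a, o) = Add(-3, a)
Mul(Add(622043, Function('g')(Function('V')(Function('Y')(5, 6)), -1530)), Pow(Add(2665083, 5011464), -1)) = Mul(Add(622043, Add(-3, Add(1, Mul(-1, 5)))), Pow(Add(2665083, 5011464), -1)) = Mul(Add(622043, Add(-3, Add(1, -5))), Pow(7676547, -1)) = Mul(Add(622043, Add(-3, -4)), Rational(1, 7676547)) = Mul(Add(622043, -7), Rational(1, 7676547)) = Mul(622036, Rational(1, 7676547)) = Rational(622036, 7676547)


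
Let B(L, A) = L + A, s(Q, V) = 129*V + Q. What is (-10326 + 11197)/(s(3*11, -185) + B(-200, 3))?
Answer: -871/24029 ≈ -0.036248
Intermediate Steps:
s(Q, V) = Q + 129*V
B(L, A) = A + L
(-10326 + 11197)/(s(3*11, -185) + B(-200, 3)) = (-10326 + 11197)/((3*11 + 129*(-185)) + (3 - 200)) = 871/((33 - 23865) - 197) = 871/(-23832 - 197) = 871/(-24029) = 871*(-1/24029) = -871/24029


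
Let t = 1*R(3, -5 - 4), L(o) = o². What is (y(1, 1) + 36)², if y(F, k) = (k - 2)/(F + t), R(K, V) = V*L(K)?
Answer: 8300161/6400 ≈ 1296.9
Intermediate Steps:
R(K, V) = V*K²
t = -81 (t = 1*((-5 - 4)*3²) = 1*(-9*9) = 1*(-81) = -81)
y(F, k) = (-2 + k)/(-81 + F) (y(F, k) = (k - 2)/(F - 81) = (-2 + k)/(-81 + F))
(y(1, 1) + 36)² = ((-2 + 1)/(-81 + 1) + 36)² = (-1/(-80) + 36)² = (-1/80*(-1) + 36)² = (1/80 + 36)² = (2881/80)² = 8300161/6400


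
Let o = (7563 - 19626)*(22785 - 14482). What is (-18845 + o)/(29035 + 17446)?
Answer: -100177934/46481 ≈ -2155.2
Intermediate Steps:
o = -100159089 (o = -12063*8303 = -100159089)
(-18845 + o)/(29035 + 17446) = (-18845 - 100159089)/(29035 + 17446) = -100177934/46481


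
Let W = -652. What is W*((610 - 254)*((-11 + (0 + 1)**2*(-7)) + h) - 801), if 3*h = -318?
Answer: 29304140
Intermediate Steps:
h = -106 (h = (1/3)*(-318) = -106)
W*((610 - 254)*((-11 + (0 + 1)**2*(-7)) + h) - 801) = -652*((610 - 254)*((-11 + (0 + 1)**2*(-7)) - 106) - 801) = -652*(356*((-11 + 1**2*(-7)) - 106) - 801) = -652*(356*((-11 + 1*(-7)) - 106) - 801) = -652*(356*((-11 - 7) - 106) - 801) = -652*(356*(-18 - 106) - 801) = -652*(356*(-124) - 801) = -652*(-44144 - 801) = -652*(-44945) = 29304140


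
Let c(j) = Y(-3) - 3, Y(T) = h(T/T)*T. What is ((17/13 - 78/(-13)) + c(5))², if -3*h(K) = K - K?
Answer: 3136/169 ≈ 18.556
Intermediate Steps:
h(K) = 0 (h(K) = -(K - K)/3 = -⅓*0 = 0)
Y(T) = 0 (Y(T) = 0*T = 0)
c(j) = -3 (c(j) = 0 - 3 = -3)
((17/13 - 78/(-13)) + c(5))² = ((17/13 - 78/(-13)) - 3)² = ((17*(1/13) - 78*(-1/13)) - 3)² = ((17/13 + 6) - 3)² = (95/13 - 3)² = (56/13)² = 3136/169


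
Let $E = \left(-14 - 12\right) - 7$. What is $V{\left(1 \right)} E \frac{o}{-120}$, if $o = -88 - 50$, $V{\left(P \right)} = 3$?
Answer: $- \frac{2277}{20} \approx -113.85$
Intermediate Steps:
$o = -138$
$E = -33$ ($E = -26 - 7 = -33$)
$V{\left(1 \right)} E \frac{o}{-120} = 3 \left(-33\right) \left(- \frac{138}{-120}\right) = - 99 \left(\left(-138\right) \left(- \frac{1}{120}\right)\right) = \left(-99\right) \frac{23}{20} = - \frac{2277}{20}$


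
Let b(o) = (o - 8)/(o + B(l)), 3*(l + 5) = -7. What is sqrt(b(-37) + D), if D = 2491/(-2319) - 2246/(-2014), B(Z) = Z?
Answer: sqrt(282192626551395)/16346631 ≈ 1.0276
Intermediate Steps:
l = -22/3 (l = -5 + (1/3)*(-7) = -5 - 7/3 = -22/3 ≈ -7.3333)
D = 95800/2335233 (D = 2491*(-1/2319) - 2246*(-1/2014) = -2491/2319 + 1123/1007 = 95800/2335233 ≈ 0.041024)
b(o) = (-8 + o)/(-22/3 + o) (b(o) = (o - 8)/(o - 22/3) = (-8 + o)/(-22/3 + o))
sqrt(b(-37) + D) = sqrt(3*(-8 - 37)/(-22 + 3*(-37)) + 95800/2335233) = sqrt(3*(-45)/(-22 - 111) + 95800/2335233) = sqrt(3*(-45)/(-133) + 95800/2335233) = sqrt(3*(-1/133)*(-45) + 95800/2335233) = sqrt(135/133 + 95800/2335233) = sqrt(17263045/16346631) = sqrt(282192626551395)/16346631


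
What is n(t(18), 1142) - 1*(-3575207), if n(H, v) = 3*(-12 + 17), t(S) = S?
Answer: 3575222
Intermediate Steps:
n(H, v) = 15 (n(H, v) = 3*5 = 15)
n(t(18), 1142) - 1*(-3575207) = 15 - 1*(-3575207) = 15 + 3575207 = 3575222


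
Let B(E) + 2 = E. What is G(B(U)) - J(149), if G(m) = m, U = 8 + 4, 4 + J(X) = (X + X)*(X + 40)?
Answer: -56308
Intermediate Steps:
J(X) = -4 + 2*X*(40 + X) (J(X) = -4 + (X + X)*(X + 40) = -4 + (2*X)*(40 + X) = -4 + 2*X*(40 + X))
U = 12
B(E) = -2 + E
G(B(U)) - J(149) = (-2 + 12) - (-4 + 2*149**2 + 80*149) = 10 - (-4 + 2*22201 + 11920) = 10 - (-4 + 44402 + 11920) = 10 - 1*56318 = 10 - 56318 = -56308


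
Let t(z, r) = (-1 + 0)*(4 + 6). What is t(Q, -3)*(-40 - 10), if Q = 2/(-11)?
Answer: 500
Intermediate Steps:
Q = -2/11 (Q = 2*(-1/11) = -2/11 ≈ -0.18182)
t(z, r) = -10 (t(z, r) = -1*10 = -10)
t(Q, -3)*(-40 - 10) = -10*(-40 - 10) = -10*(-50) = 500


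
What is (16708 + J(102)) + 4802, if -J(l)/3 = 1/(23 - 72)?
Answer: 1053993/49 ≈ 21510.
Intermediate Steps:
J(l) = 3/49 (J(l) = -3/(23 - 72) = -3/(-49) = -3*(-1/49) = 3/49)
(16708 + J(102)) + 4802 = (16708 + 3/49) + 4802 = 818695/49 + 4802 = 1053993/49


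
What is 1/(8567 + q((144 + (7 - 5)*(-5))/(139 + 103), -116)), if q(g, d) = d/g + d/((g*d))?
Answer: 67/560074 ≈ 0.00011963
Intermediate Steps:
q(g, d) = 1/g + d/g (q(g, d) = d/g + d/((d*g)) = d/g + d*(1/(d*g)) = d/g + 1/g = 1/g + d/g)
1/(8567 + q((144 + (7 - 5)*(-5))/(139 + 103), -116)) = 1/(8567 + (1 - 116)/(((144 + (7 - 5)*(-5))/(139 + 103)))) = 1/(8567 - 115/((144 + 2*(-5))/242)) = 1/(8567 - 115/((144 - 10)*(1/242))) = 1/(8567 - 115/(134*(1/242))) = 1/(8567 - 115/(67/121)) = 1/(8567 + (121/67)*(-115)) = 1/(8567 - 13915/67) = 1/(560074/67) = 67/560074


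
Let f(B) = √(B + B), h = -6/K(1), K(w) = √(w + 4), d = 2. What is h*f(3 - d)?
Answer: -6*√10/5 ≈ -3.7947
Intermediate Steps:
K(w) = √(4 + w)
h = -6*√5/5 (h = -6/√(4 + 1) = -6*√5/5 ≈ -2.6833)
f(B) = √2*√B (f(B) = √(2*B) = √2*√B)
h*f(3 - d) = (-6*√5/5)*(√2*√(3 - 1*2)) = (-6*√5/5)*(√2*√(3 - 2)) = (-6*√5/5)*(√2*√1) = (-6*√5/5)*(√2*1) = (-6*√5/5)*√2 = -6*√10/5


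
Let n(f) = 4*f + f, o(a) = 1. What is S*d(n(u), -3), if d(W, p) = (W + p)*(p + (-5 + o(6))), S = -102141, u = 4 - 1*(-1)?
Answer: 15729714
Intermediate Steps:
u = 5 (u = 4 + 1 = 5)
n(f) = 5*f
d(W, p) = (-4 + p)*(W + p) (d(W, p) = (W + p)*(p + (-5 + 1)) = (W + p)*(p - 4) = (W + p)*(-4 + p) = (-4 + p)*(W + p))
S*d(n(u), -3) = -102141*((-3)**2 - 20*5 - 4*(-3) + (5*5)*(-3)) = -102141*(9 - 4*25 + 12 + 25*(-3)) = -102141*(9 - 100 + 12 - 75) = -102141*(-154) = 15729714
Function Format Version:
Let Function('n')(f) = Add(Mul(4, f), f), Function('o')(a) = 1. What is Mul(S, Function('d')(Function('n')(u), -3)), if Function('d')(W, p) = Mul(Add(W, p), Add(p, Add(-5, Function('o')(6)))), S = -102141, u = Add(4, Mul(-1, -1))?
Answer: 15729714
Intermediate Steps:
u = 5 (u = Add(4, 1) = 5)
Function('n')(f) = Mul(5, f)
Function('d')(W, p) = Mul(Add(-4, p), Add(W, p)) (Function('d')(W, p) = Mul(Add(W, p), Add(p, Add(-5, 1))) = Mul(Add(W, p), Add(p, -4)) = Mul(Add(W, p), Add(-4, p)) = Mul(Add(-4, p), Add(W, p)))
Mul(S, Function('d')(Function('n')(u), -3)) = Mul(-102141, Add(Pow(-3, 2), Mul(-4, Mul(5, 5)), Mul(-4, -3), Mul(Mul(5, 5), -3))) = Mul(-102141, Add(9, Mul(-4, 25), 12, Mul(25, -3))) = Mul(-102141, Add(9, -100, 12, -75)) = Mul(-102141, -154) = 15729714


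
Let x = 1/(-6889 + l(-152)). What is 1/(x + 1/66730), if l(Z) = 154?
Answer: -89885310/11999 ≈ -7491.1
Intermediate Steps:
x = -1/6735 (x = 1/(-6889 + 154) = 1/(-6735) = -1/6735 ≈ -0.00014848)
1/(x + 1/66730) = 1/(-1/6735 + 1/66730) = 1/(-11999/89885310) = -89885310/11999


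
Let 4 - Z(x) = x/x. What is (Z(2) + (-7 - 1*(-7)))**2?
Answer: 9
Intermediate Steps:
Z(x) = 3 (Z(x) = 4 - x/x = 4 - 1*1 = 4 - 1 = 3)
(Z(2) + (-7 - 1*(-7)))**2 = (3 + (-7 - 1*(-7)))**2 = (3 + (-7 + 7))**2 = (3 + 0)**2 = 3**2 = 9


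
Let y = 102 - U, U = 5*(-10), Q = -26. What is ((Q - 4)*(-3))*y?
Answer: 13680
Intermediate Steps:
U = -50
y = 152 (y = 102 - 1*(-50) = 102 + 50 = 152)
((Q - 4)*(-3))*y = ((-26 - 4)*(-3))*152 = -30*(-3)*152 = 90*152 = 13680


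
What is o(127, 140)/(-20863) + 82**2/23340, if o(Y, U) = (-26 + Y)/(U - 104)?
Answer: 420651991/1460827260 ≈ 0.28795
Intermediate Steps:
o(Y, U) = (-26 + Y)/(-104 + U)
o(127, 140)/(-20863) + 82**2/23340 = ((-26 + 127)/(-104 + 140))/(-20863) + 82**2/23340 = (101/36)*(-1/20863) + 6724*(1/23340) = ((1/36)*101)*(-1/20863) + 1681/5835 = (101/36)*(-1/20863) + 1681/5835 = -101/751068 + 1681/5835 = 420651991/1460827260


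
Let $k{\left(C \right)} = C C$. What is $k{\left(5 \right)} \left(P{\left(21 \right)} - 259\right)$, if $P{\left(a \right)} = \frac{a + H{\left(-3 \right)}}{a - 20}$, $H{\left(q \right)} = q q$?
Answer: $-5725$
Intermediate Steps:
$k{\left(C \right)} = C^{2}$
$H{\left(q \right)} = q^{2}$
$P{\left(a \right)} = \frac{9 + a}{-20 + a}$ ($P{\left(a \right)} = \frac{a + \left(-3\right)^{2}}{a - 20} = \frac{a + 9}{-20 + a} = \frac{9 + a}{-20 + a}$)
$k{\left(5 \right)} \left(P{\left(21 \right)} - 259\right) = 5^{2} \left(\frac{9 + 21}{-20 + 21} - 259\right) = 25 \left(1^{-1} \cdot 30 - 259\right) = 25 \left(1 \cdot 30 - 259\right) = 25 \left(30 - 259\right) = 25 \left(-229\right) = -5725$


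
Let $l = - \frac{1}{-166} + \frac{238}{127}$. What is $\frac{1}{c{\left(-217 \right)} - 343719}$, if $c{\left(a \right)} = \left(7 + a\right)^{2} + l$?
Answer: $- \frac{21082}{6316528123} \approx -3.3376 \cdot 10^{-6}$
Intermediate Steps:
$l = \frac{39635}{21082}$ ($l = \left(-1\right) \left(- \frac{1}{166}\right) + 238 \cdot \frac{1}{127} = \frac{1}{166} + \frac{238}{127} = \frac{39635}{21082} \approx 1.88$)
$c{\left(a \right)} = \frac{39635}{21082} + \left(7 + a\right)^{2}$ ($c{\left(a \right)} = \left(7 + a\right)^{2} + \frac{39635}{21082} = \frac{39635}{21082} + \left(7 + a\right)^{2}$)
$\frac{1}{c{\left(-217 \right)} - 343719} = \frac{1}{\left(\frac{39635}{21082} + \left(7 - 217\right)^{2}\right) - 343719} = \frac{1}{\left(\frac{39635}{21082} + \left(-210\right)^{2}\right) - 343719} = \frac{1}{\left(\frac{39635}{21082} + 44100\right) - 343719} = \frac{1}{\frac{929755835}{21082} - 343719} = \frac{1}{- \frac{6316528123}{21082}} = - \frac{21082}{6316528123}$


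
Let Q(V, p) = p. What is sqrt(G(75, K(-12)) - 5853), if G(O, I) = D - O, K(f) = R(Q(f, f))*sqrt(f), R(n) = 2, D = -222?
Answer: 5*I*sqrt(246) ≈ 78.422*I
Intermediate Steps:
K(f) = 2*sqrt(f)
G(O, I) = -222 - O
sqrt(G(75, K(-12)) - 5853) = sqrt((-222 - 1*75) - 5853) = sqrt((-222 - 75) - 5853) = sqrt(-297 - 5853) = sqrt(-6150) = 5*I*sqrt(246)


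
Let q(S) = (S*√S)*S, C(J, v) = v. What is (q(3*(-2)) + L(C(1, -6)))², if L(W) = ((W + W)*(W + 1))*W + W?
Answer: 126180 - 26352*I*√6 ≈ 1.2618e+5 - 64549.0*I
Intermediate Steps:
q(S) = S^(5/2) (q(S) = S^(3/2)*S = S^(5/2))
L(W) = W + 2*W²*(1 + W) (L(W) = ((2*W)*(1 + W))*W + W = (2*W*(1 + W))*W + W = 2*W²*(1 + W) + W = W + 2*W²*(1 + W))
(q(3*(-2)) + L(C(1, -6)))² = ((3*(-2))^(5/2) - 6*(1 + 2*(-6) + 2*(-6)²))² = ((-6)^(5/2) - 6*(1 - 12 + 2*36))² = (36*I*√6 - 6*(1 - 12 + 72))² = (36*I*√6 - 6*61)² = (36*I*√6 - 366)² = (-366 + 36*I*√6)²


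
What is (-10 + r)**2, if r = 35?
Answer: 625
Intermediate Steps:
(-10 + r)**2 = (-10 + 35)**2 = 25**2 = 625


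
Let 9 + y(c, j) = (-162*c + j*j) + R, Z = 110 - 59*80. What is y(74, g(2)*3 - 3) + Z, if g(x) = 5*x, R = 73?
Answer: -15805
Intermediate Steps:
Z = -4610 (Z = 110 - 4720 = -4610)
y(c, j) = 64 + j**2 - 162*c (y(c, j) = -9 + ((-162*c + j*j) + 73) = -9 + ((-162*c + j**2) + 73) = -9 + ((j**2 - 162*c) + 73) = -9 + (73 + j**2 - 162*c) = 64 + j**2 - 162*c)
y(74, g(2)*3 - 3) + Z = (64 + ((5*2)*3 - 3)**2 - 162*74) - 4610 = (64 + (10*3 - 3)**2 - 11988) - 4610 = (64 + (30 - 3)**2 - 11988) - 4610 = (64 + 27**2 - 11988) - 4610 = (64 + 729 - 11988) - 4610 = -11195 - 4610 = -15805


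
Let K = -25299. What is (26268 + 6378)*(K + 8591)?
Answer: -545449368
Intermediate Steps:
(26268 + 6378)*(K + 8591) = (26268 + 6378)*(-25299 + 8591) = 32646*(-16708) = -545449368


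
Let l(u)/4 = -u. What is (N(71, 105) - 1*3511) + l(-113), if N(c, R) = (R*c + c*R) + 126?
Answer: 11977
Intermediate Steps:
N(c, R) = 126 + 2*R*c (N(c, R) = (R*c + R*c) + 126 = 2*R*c + 126 = 126 + 2*R*c)
l(u) = -4*u (l(u) = 4*(-u) = -4*u)
(N(71, 105) - 1*3511) + l(-113) = ((126 + 2*105*71) - 1*3511) - 4*(-113) = ((126 + 14910) - 3511) + 452 = (15036 - 3511) + 452 = 11525 + 452 = 11977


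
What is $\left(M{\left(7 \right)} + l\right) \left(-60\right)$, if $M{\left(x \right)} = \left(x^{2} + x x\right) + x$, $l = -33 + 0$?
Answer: $-4320$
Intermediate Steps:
$l = -33$
$M{\left(x \right)} = x + 2 x^{2}$ ($M{\left(x \right)} = \left(x^{2} + x^{2}\right) + x = 2 x^{2} + x = x + 2 x^{2}$)
$\left(M{\left(7 \right)} + l\right) \left(-60\right) = \left(7 \left(1 + 2 \cdot 7\right) - 33\right) \left(-60\right) = \left(7 \left(1 + 14\right) - 33\right) \left(-60\right) = \left(7 \cdot 15 - 33\right) \left(-60\right) = \left(105 - 33\right) \left(-60\right) = 72 \left(-60\right) = -4320$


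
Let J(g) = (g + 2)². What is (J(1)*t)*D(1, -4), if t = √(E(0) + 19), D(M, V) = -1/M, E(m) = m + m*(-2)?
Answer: -9*√19 ≈ -39.230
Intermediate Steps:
J(g) = (2 + g)²
E(m) = -m (E(m) = m - 2*m = -m)
t = √19 (t = √(-1*0 + 19) = √(0 + 19) = √19 ≈ 4.3589)
(J(1)*t)*D(1, -4) = ((2 + 1)²*√19)*(-1/1) = (3²*√19)*(-1*1) = (9*√19)*(-1) = -9*√19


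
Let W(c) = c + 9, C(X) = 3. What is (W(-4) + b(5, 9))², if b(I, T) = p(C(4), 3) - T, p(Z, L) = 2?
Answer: 4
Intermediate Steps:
b(I, T) = 2 - T
W(c) = 9 + c
(W(-4) + b(5, 9))² = ((9 - 4) + (2 - 1*9))² = (5 + (2 - 9))² = (5 - 7)² = (-2)² = 4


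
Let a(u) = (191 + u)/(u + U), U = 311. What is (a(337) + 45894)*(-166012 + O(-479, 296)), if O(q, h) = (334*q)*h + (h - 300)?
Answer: -6543022545280/3 ≈ -2.1810e+12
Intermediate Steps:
a(u) = (191 + u)/(311 + u) (a(u) = (191 + u)/(u + 311) = (191 + u)/(311 + u))
O(q, h) = -300 + h + 334*h*q (O(q, h) = 334*h*q + (-300 + h) = -300 + h + 334*h*q)
(a(337) + 45894)*(-166012 + O(-479, 296)) = ((191 + 337)/(311 + 337) + 45894)*(-166012 + (-300 + 296 + 334*296*(-479))) = (528/648 + 45894)*(-166012 + (-300 + 296 - 47355856)) = ((1/648)*528 + 45894)*(-166012 - 47355860) = (22/27 + 45894)*(-47521872) = (1239160/27)*(-47521872) = -6543022545280/3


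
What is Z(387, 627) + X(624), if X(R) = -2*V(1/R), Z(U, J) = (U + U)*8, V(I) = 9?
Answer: 6174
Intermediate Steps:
Z(U, J) = 16*U (Z(U, J) = (2*U)*8 = 16*U)
X(R) = -18 (X(R) = -2*9 = -18)
Z(387, 627) + X(624) = 16*387 - 18 = 6192 - 18 = 6174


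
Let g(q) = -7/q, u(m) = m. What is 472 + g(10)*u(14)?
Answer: 2311/5 ≈ 462.20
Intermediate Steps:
472 + g(10)*u(14) = 472 - 7/10*14 = 472 - 49/5 = 2311/5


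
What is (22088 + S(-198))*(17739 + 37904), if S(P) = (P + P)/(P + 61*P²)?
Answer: 14843147175682/12077 ≈ 1.2290e+9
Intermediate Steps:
S(P) = 2*P/(P + 61*P²) (S(P) = (2*P)/(P + 61*P²) = 2*P/(P + 61*P²))
(22088 + S(-198))*(17739 + 37904) = (22088 + 2/(1 + 61*(-198)))*(17739 + 37904) = (22088 + 2/(1 - 12078))*55643 = (22088 + 2/(-12077))*55643 = (22088 + 2*(-1/12077))*55643 = (22088 - 2/12077)*55643 = (266756774/12077)*55643 = 14843147175682/12077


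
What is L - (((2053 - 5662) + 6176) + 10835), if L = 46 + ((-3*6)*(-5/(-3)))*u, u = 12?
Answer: -13716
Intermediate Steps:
L = -314 (L = 46 + ((-3*6)*(-5/(-3)))*12 = 46 - (-90)*(-1)/3*12 = 46 - 18*5/3*12 = 46 - 30*12 = 46 - 360 = -314)
L - (((2053 - 5662) + 6176) + 10835) = -314 - (((2053 - 5662) + 6176) + 10835) = -314 - ((-3609 + 6176) + 10835) = -314 - (2567 + 10835) = -314 - 1*13402 = -314 - 13402 = -13716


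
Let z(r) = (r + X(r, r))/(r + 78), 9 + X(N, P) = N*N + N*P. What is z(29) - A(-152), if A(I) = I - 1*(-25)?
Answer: 15291/107 ≈ 142.91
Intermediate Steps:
X(N, P) = -9 + N**2 + N*P (X(N, P) = -9 + (N*N + N*P) = -9 + (N**2 + N*P) = -9 + N**2 + N*P)
z(r) = (-9 + r + 2*r**2)/(78 + r) (z(r) = (r + (-9 + r**2 + r*r))/(r + 78) = (r + (-9 + r**2 + r**2))/(78 + r) = (r + (-9 + 2*r**2))/(78 + r) = (-9 + r + 2*r**2)/(78 + r))
A(I) = 25 + I (A(I) = I + 25 = 25 + I)
z(29) - A(-152) = (-9 + 29 + 2*29**2)/(78 + 29) - (25 - 152) = (-9 + 29 + 2*841)/107 - 1*(-127) = (-9 + 29 + 1682)/107 + 127 = (1/107)*1702 + 127 = 1702/107 + 127 = 15291/107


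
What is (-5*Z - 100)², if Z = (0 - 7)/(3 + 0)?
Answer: 70225/9 ≈ 7802.8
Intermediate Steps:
Z = -7/3 ≈ -2.3333
(-5*Z - 100)² = (-5*(-7/3) - 100)² = (35/3 - 100)² = (-265/3)² = 70225/9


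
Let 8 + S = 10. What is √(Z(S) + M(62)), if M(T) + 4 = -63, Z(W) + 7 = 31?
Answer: I*√43 ≈ 6.5574*I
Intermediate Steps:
S = 2 (S = -8 + 10 = 2)
Z(W) = 24 (Z(W) = -7 + 31 = 24)
M(T) = -67 (M(T) = -4 - 63 = -67)
√(Z(S) + M(62)) = √(24 - 67) = √(-43) = I*√43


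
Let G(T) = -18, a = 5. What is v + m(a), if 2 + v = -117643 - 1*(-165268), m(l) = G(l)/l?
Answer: 238097/5 ≈ 47619.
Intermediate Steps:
m(l) = -18/l
v = 47623 (v = -2 + (-117643 - 1*(-165268)) = -2 + (-117643 + 165268) = -2 + 47625 = 47623)
v + m(a) = 47623 - 18/5 = 238097/5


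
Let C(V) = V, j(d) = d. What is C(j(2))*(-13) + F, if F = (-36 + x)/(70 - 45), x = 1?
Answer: -137/5 ≈ -27.400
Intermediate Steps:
F = -7/5 (F = (-36 + 1)/(70 - 45) = -35/25 = -35*1/25 = -7/5 ≈ -1.4000)
C(j(2))*(-13) + F = 2*(-13) - 7/5 = -26 - 7/5 = -137/5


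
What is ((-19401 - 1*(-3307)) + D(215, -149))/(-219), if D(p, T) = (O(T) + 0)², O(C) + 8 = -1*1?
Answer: 16013/219 ≈ 73.119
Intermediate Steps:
O(C) = -9 (O(C) = -8 - 1*1 = -8 - 1 = -9)
D(p, T) = 81 (D(p, T) = (-9 + 0)² = (-9)² = 81)
((-19401 - 1*(-3307)) + D(215, -149))/(-219) = ((-19401 - 1*(-3307)) + 81)/(-219) = ((-19401 + 3307) + 81)*(-1/219) = (-16094 + 81)*(-1/219) = -16013*(-1/219) = 16013/219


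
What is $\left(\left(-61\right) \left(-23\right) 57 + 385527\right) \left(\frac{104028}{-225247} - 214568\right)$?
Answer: $- \frac{2045267124547032}{20477} \approx -9.9881 \cdot 10^{10}$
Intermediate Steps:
$\left(\left(-61\right) \left(-23\right) 57 + 385527\right) \left(\frac{104028}{-225247} - 214568\right) = \left(1403 \cdot 57 + 385527\right) \left(104028 \left(- \frac{1}{225247}\right) - 214568\right) = \left(79971 + 385527\right) \left(- \frac{104028}{225247} - 214568\right) = 465498 \left(- \frac{48330902324}{225247}\right) = - \frac{2045267124547032}{20477}$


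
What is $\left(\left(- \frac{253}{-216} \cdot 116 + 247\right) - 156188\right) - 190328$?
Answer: $- \frac{18691189}{54} \approx -3.4613 \cdot 10^{5}$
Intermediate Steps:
$\left(\left(- \frac{253}{-216} \cdot 116 + 247\right) - 156188\right) - 190328 = \left(\left(\left(-253\right) \left(- \frac{1}{216}\right) 116 + 247\right) - 156188\right) - 190328 = \left(\left(\frac{253}{216} \cdot 116 + 247\right) - 156188\right) - 190328 = \left(\left(\frac{7337}{54} + 247\right) - 156188\right) - 190328 = \left(\frac{20675}{54} - 156188\right) - 190328 = - \frac{8413477}{54} - 190328 = - \frac{18691189}{54}$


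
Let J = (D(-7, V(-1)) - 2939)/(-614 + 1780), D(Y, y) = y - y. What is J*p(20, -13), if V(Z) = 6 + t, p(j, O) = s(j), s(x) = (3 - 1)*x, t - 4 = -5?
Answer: -58780/583 ≈ -100.82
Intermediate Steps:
t = -1 (t = 4 - 5 = -1)
s(x) = 2*x
p(j, O) = 2*j
V(Z) = 5 (V(Z) = 6 - 1 = 5)
D(Y, y) = 0
J = -2939/1166 (J = (0 - 2939)/(-614 + 1780) = -2939/1166 ≈ -2.5206)
J*p(20, -13) = -2939*20/583 = -2939/1166*40 = -58780/583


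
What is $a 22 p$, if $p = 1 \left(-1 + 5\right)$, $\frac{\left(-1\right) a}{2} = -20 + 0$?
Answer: $3520$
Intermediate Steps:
$a = 40$ ($a = - 2 \left(-20 + 0\right) = \left(-2\right) \left(-20\right) = 40$)
$p = 4$ ($p = 1 \cdot 4 = 4$)
$a 22 p = 40 \cdot 22 \cdot 4 = 880 \cdot 4 = 3520$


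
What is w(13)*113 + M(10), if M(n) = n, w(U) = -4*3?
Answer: -1346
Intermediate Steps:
w(U) = -12
w(13)*113 + M(10) = -12*113 + 10 = -1356 + 10 = -1346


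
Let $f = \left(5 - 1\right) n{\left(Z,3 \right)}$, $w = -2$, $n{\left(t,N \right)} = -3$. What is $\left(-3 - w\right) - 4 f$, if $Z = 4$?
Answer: $47$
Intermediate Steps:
$f = -12$ ($f = \left(5 - 1\right) \left(-3\right) = 4 \left(-3\right) = -12$)
$\left(-3 - w\right) - 4 f = \left(-3 - -2\right) - -48 = \left(-3 + 2\right) + 48 = -1 + 48 = 47$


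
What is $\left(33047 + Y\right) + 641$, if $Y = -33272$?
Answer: $416$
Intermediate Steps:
$\left(33047 + Y\right) + 641 = \left(33047 - 33272\right) + 641 = -225 + 641 = 416$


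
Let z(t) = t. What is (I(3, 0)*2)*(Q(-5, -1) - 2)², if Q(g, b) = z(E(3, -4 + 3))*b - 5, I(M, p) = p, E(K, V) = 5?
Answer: 0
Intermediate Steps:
Q(g, b) = -5 + 5*b (Q(g, b) = 5*b - 5 = -5 + 5*b)
(I(3, 0)*2)*(Q(-5, -1) - 2)² = (0*2)*((-5 + 5*(-1)) - 2)² = 0*((-5 - 5) - 2)² = 0*(-10 - 2)² = 0*(-12)² = 0*144 = 0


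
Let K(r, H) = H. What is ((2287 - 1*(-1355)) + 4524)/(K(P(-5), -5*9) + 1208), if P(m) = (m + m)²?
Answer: 8166/1163 ≈ 7.0215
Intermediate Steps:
P(m) = 4*m² (P(m) = (2*m)² = 4*m²)
((2287 - 1*(-1355)) + 4524)/(K(P(-5), -5*9) + 1208) = ((2287 - 1*(-1355)) + 4524)/(-5*9 + 1208) = ((2287 + 1355) + 4524)/(-45 + 1208) = (3642 + 4524)/1163 = 8166*(1/1163) = 8166/1163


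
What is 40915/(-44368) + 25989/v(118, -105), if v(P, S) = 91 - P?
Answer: -384728219/399312 ≈ -963.48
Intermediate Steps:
40915/(-44368) + 25989/v(118, -105) = 40915/(-44368) + 25989/(91 - 1*118) = 40915*(-1/44368) + 25989/(91 - 118) = -40915/44368 + 25989/(-27) = -40915/44368 + 25989*(-1/27) = -40915/44368 - 8663/9 = -384728219/399312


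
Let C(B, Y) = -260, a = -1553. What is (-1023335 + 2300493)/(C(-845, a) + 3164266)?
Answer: 638579/1582003 ≈ 0.40365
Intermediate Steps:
(-1023335 + 2300493)/(C(-845, a) + 3164266) = (-1023335 + 2300493)/(-260 + 3164266) = 1277158/3164006 = 1277158*(1/3164006) = 638579/1582003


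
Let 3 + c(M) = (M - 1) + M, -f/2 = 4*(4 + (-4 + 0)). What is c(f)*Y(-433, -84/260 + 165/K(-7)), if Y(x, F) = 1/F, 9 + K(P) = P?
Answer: 4160/11061 ≈ 0.37610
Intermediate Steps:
K(P) = -9 + P
f = 0 (f = -8*(4 + (-4 + 0)) = -8*(4 - 4) = -8*0 = -2*0 = 0)
c(M) = -4 + 2*M (c(M) = -3 + ((M - 1) + M) = -3 + ((-1 + M) + M) = -3 + (-1 + 2*M) = -4 + 2*M)
c(f)*Y(-433, -84/260 + 165/K(-7)) = (-4 + 2*0)/(-84/260 + 165/(-9 - 7)) = (-4 + 0)/(-84*1/260 + 165/(-16)) = -4/(-21/65 + 165*(-1/16)) = -4/(-21/65 - 165/16) = -4/(-11061/1040) = -4*(-1040/11061) = 4160/11061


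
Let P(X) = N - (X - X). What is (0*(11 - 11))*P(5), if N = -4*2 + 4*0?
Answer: 0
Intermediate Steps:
N = -8 (N = -8 + 0 = -8)
P(X) = -8 (P(X) = -8 - (X - X) = -8 - 1*0 = -8 + 0 = -8)
(0*(11 - 11))*P(5) = (0*(11 - 11))*(-8) = (0*0)*(-8) = 0*(-8) = 0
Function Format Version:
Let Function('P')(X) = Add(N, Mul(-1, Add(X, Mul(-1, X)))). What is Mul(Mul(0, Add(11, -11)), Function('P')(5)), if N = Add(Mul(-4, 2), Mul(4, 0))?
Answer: 0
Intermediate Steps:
N = -8 (N = Add(-8, 0) = -8)
Function('P')(X) = -8 (Function('P')(X) = Add(-8, Mul(-1, Add(X, Mul(-1, X)))) = Add(-8, Mul(-1, 0)) = Add(-8, 0) = -8)
Mul(Mul(0, Add(11, -11)), Function('P')(5)) = Mul(Mul(0, Add(11, -11)), -8) = Mul(Mul(0, 0), -8) = Mul(0, -8) = 0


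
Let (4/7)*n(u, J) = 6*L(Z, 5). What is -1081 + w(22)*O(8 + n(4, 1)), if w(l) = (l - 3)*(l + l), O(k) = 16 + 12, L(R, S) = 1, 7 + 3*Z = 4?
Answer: 22327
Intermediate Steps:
Z = -1 (Z = -7/3 + (⅓)*4 = -7/3 + 4/3 = -1)
n(u, J) = 21/2 (n(u, J) = 7*(6*1)/4 = (7/4)*6 = 21/2)
O(k) = 28
w(l) = 2*l*(-3 + l) (w(l) = (-3 + l)*(2*l) = 2*l*(-3 + l))
-1081 + w(22)*O(8 + n(4, 1)) = -1081 + (2*22*(-3 + 22))*28 = -1081 + (2*22*19)*28 = -1081 + 836*28 = -1081 + 23408 = 22327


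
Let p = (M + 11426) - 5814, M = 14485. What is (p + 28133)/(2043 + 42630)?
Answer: 48230/44673 ≈ 1.0796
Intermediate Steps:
p = 20097 (p = (14485 + 11426) - 5814 = 25911 - 5814 = 20097)
(p + 28133)/(2043 + 42630) = (20097 + 28133)/(2043 + 42630) = 48230/44673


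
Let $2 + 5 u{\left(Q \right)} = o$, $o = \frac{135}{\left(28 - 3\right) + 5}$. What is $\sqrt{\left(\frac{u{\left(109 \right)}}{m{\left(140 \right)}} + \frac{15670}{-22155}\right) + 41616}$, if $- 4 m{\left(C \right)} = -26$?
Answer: $\frac{\sqrt{138084191401611}}{57603} \approx 204.0$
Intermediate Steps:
$o = \frac{9}{2}$ ($o = \frac{135}{25 + 5} = \frac{135}{30} = 135 \cdot \frac{1}{30} = \frac{9}{2} \approx 4.5$)
$u{\left(Q \right)} = \frac{1}{2}$ ($u{\left(Q \right)} = - \frac{2}{5} + \frac{1}{5} \cdot \frac{9}{2} = - \frac{2}{5} + \frac{9}{10} = \frac{1}{2}$)
$m{\left(C \right)} = \frac{13}{2}$ ($m{\left(C \right)} = \left(- \frac{1}{4}\right) \left(-26\right) = \frac{13}{2}$)
$\sqrt{\left(\frac{u{\left(109 \right)}}{m{\left(140 \right)}} + \frac{15670}{-22155}\right) + 41616} = \sqrt{\left(\frac{1}{2 \cdot \frac{13}{2}} + \frac{15670}{-22155}\right) + 41616} = \sqrt{\left(\frac{1}{2} \cdot \frac{2}{13} + 15670 \left(- \frac{1}{22155}\right)\right) + 41616} = \sqrt{\left(\frac{1}{13} - \frac{3134}{4431}\right) + 41616} = \sqrt{- \frac{36311}{57603} + 41616} = \sqrt{\frac{2397170137}{57603}} = \frac{\sqrt{138084191401611}}{57603}$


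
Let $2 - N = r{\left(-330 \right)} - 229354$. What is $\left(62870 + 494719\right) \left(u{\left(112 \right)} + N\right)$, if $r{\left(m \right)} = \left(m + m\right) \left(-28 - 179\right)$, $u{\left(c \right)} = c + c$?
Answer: $51833473440$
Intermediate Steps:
$u{\left(c \right)} = 2 c$
$r{\left(m \right)} = - 414 m$ ($r{\left(m \right)} = 2 m \left(-207\right) = - 414 m$)
$N = 92736$ ($N = 2 - \left(\left(-414\right) \left(-330\right) - 229354\right) = 2 - \left(136620 - 229354\right) = 2 - -92734 = 2 + 92734 = 92736$)
$\left(62870 + 494719\right) \left(u{\left(112 \right)} + N\right) = \left(62870 + 494719\right) \left(2 \cdot 112 + 92736\right) = 557589 \left(224 + 92736\right) = 557589 \cdot 92960 = 51833473440$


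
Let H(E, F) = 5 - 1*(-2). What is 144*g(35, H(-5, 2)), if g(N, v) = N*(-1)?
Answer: -5040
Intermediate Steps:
H(E, F) = 7 (H(E, F) = 5 + 2 = 7)
g(N, v) = -N
144*g(35, H(-5, 2)) = 144*(-1*35) = 144*(-35) = -5040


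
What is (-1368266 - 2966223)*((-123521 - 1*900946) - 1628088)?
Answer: 11497470469395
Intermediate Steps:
(-1368266 - 2966223)*((-123521 - 1*900946) - 1628088) = -4334489*((-123521 - 900946) - 1628088) = -4334489*(-1024467 - 1628088) = -4334489*(-2652555) = 11497470469395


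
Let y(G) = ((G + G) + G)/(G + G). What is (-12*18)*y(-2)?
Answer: -324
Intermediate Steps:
y(G) = 3/2 (y(G) = (2*G + G)/((2*G)) = (3*G)*(1/(2*G)) = 3/2)
(-12*18)*y(-2) = -12*18*(3/2) = -216*3/2 = -324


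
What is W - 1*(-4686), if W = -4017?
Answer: 669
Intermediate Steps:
W - 1*(-4686) = -4017 - 1*(-4686) = -4017 + 4686 = 669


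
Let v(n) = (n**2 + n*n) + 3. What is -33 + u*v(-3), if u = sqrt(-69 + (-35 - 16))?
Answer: -33 + 42*I*sqrt(30) ≈ -33.0 + 230.04*I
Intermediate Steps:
v(n) = 3 + 2*n**2 (v(n) = (n**2 + n**2) + 3 = 2*n**2 + 3 = 3 + 2*n**2)
u = 2*I*sqrt(30) (u = sqrt(-69 - 51) = sqrt(-120) = 2*I*sqrt(30) ≈ 10.954*I)
-33 + u*v(-3) = -33 + (2*I*sqrt(30))*(3 + 2*(-3)**2) = -33 + (2*I*sqrt(30))*(3 + 2*9) = -33 + (2*I*sqrt(30))*(3 + 18) = -33 + (2*I*sqrt(30))*21 = -33 + 42*I*sqrt(30)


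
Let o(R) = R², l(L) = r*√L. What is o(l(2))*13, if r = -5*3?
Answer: 5850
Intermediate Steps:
r = -15
l(L) = -15*√L
o(l(2))*13 = (-15*√2)²*13 = 450*13 = 5850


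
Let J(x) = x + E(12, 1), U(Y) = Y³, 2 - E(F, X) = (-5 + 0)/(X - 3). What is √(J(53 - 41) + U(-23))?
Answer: I*√48622/2 ≈ 110.25*I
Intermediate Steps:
E(F, X) = 2 + 5/(-3 + X) (E(F, X) = 2 - (-5 + 0)/(X - 3) = 2 - (-5)/(-3 + X) = 2 + 5/(-3 + X))
J(x) = -½ + x (J(x) = x + (-1 + 2*1)/(-3 + 1) = x + (-1 + 2)/(-2) = x - ½*1 = x - ½ = -½ + x)
√(J(53 - 41) + U(-23)) = √((-½ + (53 - 41)) + (-23)³) = √((-½ + 12) - 12167) = √(23/2 - 12167) = √(-24311/2) = I*√48622/2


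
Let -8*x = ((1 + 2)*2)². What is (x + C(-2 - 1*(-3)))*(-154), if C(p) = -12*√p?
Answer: 2541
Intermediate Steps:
x = -9/2 (x = -4*(1 + 2)²/8 = -(3*2)²/8 = -⅛*6² = -⅛*36 = -9/2 ≈ -4.5000)
(x + C(-2 - 1*(-3)))*(-154) = (-9/2 - 12*√(-2 - 1*(-3)))*(-154) = (-9/2 - 12*√(-2 + 3))*(-154) = (-9/2 - 12*√1)*(-154) = (-9/2 - 12*1)*(-154) = (-9/2 - 12)*(-154) = -33/2*(-154) = 2541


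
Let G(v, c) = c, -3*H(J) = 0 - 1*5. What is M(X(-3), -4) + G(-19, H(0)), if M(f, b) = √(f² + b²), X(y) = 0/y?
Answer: 17/3 ≈ 5.6667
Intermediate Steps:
H(J) = 5/3 (H(J) = -(0 - 1*5)/3 = -(0 - 5)/3 = -⅓*(-5) = 5/3)
X(y) = 0
M(f, b) = √(b² + f²)
M(X(-3), -4) + G(-19, H(0)) = √((-4)² + 0²) + 5/3 = √(16 + 0) + 5/3 = √16 + 5/3 = 4 + 5/3 = 17/3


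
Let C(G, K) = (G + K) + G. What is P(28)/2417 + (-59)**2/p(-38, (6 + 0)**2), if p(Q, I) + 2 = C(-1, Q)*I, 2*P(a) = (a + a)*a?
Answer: -7283049/3485314 ≈ -2.0896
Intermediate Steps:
C(G, K) = K + 2*G
P(a) = a**2 (P(a) = ((a + a)*a)/2 = ((2*a)*a)/2 = (2*a**2)/2 = a**2)
p(Q, I) = -2 + I*(-2 + Q) (p(Q, I) = -2 + (Q + 2*(-1))*I = -2 + (Q - 2)*I = -2 + (-2 + Q)*I = -2 + I*(-2 + Q))
P(28)/2417 + (-59)**2/p(-38, (6 + 0)**2) = 28**2/2417 + (-59)**2/(-2 + (6 + 0)**2*(-2 - 38)) = 784*(1/2417) + 3481/(-2 + 6**2*(-40)) = 784/2417 + 3481/(-2 + 36*(-40)) = 784/2417 + 3481/(-2 - 1440) = 784/2417 + 3481/(-1442) = 784/2417 + 3481*(-1/1442) = 784/2417 - 3481/1442 = -7283049/3485314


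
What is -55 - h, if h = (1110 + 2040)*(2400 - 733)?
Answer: -5251105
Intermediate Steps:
h = 5251050 (h = 3150*1667 = 5251050)
-55 - h = -55 - 1*5251050 = -55 - 5251050 = -5251105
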